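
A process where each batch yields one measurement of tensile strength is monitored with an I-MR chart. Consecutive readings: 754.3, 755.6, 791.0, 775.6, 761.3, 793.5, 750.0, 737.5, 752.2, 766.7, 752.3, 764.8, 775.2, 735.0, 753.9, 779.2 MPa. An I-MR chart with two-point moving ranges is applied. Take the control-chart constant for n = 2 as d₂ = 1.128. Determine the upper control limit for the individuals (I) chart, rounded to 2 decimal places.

X̄ = (754.3 + 755.6 + 791.0 + 775.6 + 761.3 + 793.5 + 750.0 + 737.5 + 752.2 + 766.7 + 752.3 + 764.8 + 775.2 + 735.0 + 753.9 + 779.2) / 16 = 762.3813
Moving ranges: 1.3, 35.4, 15.4, 14.3, 32.2, 43.5, 12.5, 14.7, 14.5, 14.4, 12.5, 10.4, 40.2, 18.9, 25.3; M̄R̄ = 305.5000 / 15 = 20.3667
UCL = X̄ + 3·M̄R̄/d₂ = 762.3813 + 3 × 20.3667 / 1.128 = 816.5479

816.55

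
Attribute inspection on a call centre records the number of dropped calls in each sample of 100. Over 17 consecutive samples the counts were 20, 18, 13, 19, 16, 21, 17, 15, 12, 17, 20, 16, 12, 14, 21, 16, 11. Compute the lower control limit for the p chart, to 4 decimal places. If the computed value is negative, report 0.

0.0526

p̄ = Σdᵢ / (k·n) = 278 / (17 × 100) = 0.16353
LCL = p̄ − 3·√(p̄(1−p̄)/n) = 0.16353 − 3 × 0.03698 = 0.05258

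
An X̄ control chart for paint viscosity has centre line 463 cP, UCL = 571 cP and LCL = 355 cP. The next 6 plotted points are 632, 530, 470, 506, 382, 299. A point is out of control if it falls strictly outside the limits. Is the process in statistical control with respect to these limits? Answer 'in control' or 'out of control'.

out of control

Compare each point to [355, 571]: sample 1 = 632 > UCL; sample 6 = 299 < LCL.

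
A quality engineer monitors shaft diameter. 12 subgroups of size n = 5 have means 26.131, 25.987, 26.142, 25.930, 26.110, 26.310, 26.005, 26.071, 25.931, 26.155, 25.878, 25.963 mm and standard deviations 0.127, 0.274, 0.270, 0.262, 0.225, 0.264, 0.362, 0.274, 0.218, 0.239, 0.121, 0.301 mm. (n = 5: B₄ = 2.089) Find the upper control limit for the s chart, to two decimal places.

0.51

s̄ = (0.127 + 0.274 + 0.270 + 0.262 + 0.225 + 0.264 + 0.362 + 0.274 + 0.218 + 0.239 + 0.121 + 0.301) / 12 = 0.2448
UCL_s = B₄·s̄ = 2.089 × 0.2448 = 0.5113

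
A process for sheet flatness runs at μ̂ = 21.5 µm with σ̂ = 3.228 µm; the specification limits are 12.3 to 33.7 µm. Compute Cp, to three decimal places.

Cp = (USL − LSL) / (6σ̂) = (33.7 − 12.3) / (6 × 3.228) = 21.4000 / 19.3680 = 1.1049

1.105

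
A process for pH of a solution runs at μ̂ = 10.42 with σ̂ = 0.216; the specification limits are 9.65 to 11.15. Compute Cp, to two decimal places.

Cp = (USL − LSL) / (6σ̂) = (11.15 − 9.65) / (6 × 0.216) = 1.5000 / 1.2960 = 1.1574

1.16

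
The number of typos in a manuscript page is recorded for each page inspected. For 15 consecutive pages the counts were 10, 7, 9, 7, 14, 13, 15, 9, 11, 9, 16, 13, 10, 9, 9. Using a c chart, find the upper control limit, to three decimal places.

c̄ = (10 + 7 + 9 + 7 + 14 + 13 + 15 + 9 + 11 + 9 + 16 + 13 + 10 + 9 + 9) / 15 = 161 / 15 = 10.7333
UCL = c̄ + 3√c̄ = 10.7333 + 3 × √10.7333 = 10.7333 + 3 × 3.2762 = 20.5619

20.562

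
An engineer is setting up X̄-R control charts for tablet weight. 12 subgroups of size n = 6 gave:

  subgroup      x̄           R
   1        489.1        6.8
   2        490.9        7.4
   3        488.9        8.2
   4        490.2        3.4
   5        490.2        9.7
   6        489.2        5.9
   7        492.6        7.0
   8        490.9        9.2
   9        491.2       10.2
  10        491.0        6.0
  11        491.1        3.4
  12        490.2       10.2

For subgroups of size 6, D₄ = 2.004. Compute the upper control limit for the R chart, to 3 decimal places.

14.596

R̄ = (6.8 + 7.4 + 8.2 + 3.4 + 9.7 + 5.9 + 7.0 + 9.2 + 10.2 + 6.0 + 3.4 + 10.2) / 12 = 87.4000 / 12 = 7.2833
UCL_R = D₄·R̄ = 2.004 × 7.2833 = 14.5958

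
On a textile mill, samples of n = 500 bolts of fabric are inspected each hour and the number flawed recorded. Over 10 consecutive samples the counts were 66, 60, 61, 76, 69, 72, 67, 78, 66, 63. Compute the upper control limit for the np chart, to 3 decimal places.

p̄ = Σdᵢ / (k·n) = 678 / (10 × 500) = 0.13560
UCL = np̄ + 3·√(np̄(1−p̄)) = 67.8000 + 3 × √(67.8000×0.86440) = 67.8000 + 3 × 7.6555 = 90.7664

90.766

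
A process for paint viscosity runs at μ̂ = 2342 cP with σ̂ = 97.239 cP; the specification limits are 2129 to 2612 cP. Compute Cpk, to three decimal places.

Cpu = (USL − μ̂) / (3σ̂) = (2612 − 2342) / (3 × 97.239) = 0.9256; Cpl = (μ̂ − LSL) / (3σ̂) = (2342 − 2129) / (3 × 97.239) = 0.7302; Cpk = min(Cpu, Cpl) = 0.7302

0.730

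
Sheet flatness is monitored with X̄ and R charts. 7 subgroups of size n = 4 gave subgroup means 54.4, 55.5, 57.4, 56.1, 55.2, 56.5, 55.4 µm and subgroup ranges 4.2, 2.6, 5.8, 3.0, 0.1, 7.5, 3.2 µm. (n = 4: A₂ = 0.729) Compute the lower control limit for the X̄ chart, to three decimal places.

X̄̄ = (54.4 + 55.5 + 57.4 + 56.1 + 55.2 + 56.5 + 55.4) / 7 = 390.5000 / 7 = 55.7857
R̄ = (4.2 + 2.6 + 5.8 + 3.0 + 0.1 + 7.5 + 3.2) / 7 = 26.4000 / 7 = 3.7714
LCL = X̄̄ − A₂·R̄ = 55.7857 − 0.729 × 3.7714 = 53.0363

53.036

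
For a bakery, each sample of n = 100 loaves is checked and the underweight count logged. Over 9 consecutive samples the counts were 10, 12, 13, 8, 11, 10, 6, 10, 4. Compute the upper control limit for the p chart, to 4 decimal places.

p̄ = Σdᵢ / (k·n) = 84 / (9 × 100) = 0.09333
UCL = p̄ + 3·√(p̄(1−p̄)/n) = 0.09333 + 3 × √(0.09333×0.90667/100) = 0.09333 + 3 × 0.02909 = 0.18060

0.1806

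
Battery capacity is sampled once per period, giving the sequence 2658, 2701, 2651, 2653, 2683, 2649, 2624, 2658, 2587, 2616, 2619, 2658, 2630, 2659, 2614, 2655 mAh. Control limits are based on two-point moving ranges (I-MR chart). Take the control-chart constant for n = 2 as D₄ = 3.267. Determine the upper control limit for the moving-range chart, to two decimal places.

Moving ranges: 43, 50, 2, 30, 34, 25, 34, 71, 29, 3, 39, 28, 29, 45, 41; M̄R̄ = 503.0000 / 15 = 33.5333
UCL_MR = D₄·M̄R̄ = 3.267 × 33.5333 = 109.5534

109.55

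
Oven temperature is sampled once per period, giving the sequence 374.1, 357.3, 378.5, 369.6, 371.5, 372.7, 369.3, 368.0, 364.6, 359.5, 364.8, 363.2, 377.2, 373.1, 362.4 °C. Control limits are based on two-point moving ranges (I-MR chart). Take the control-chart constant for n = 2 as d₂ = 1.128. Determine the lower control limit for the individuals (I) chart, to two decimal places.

X̄ = (374.1 + 357.3 + 378.5 + 369.6 + 371.5 + 372.7 + 369.3 + 368.0 + 364.6 + 359.5 + 364.8 + 363.2 + 377.2 + 373.1 + 362.4) / 15 = 368.3867
Moving ranges: 16.8, 21.2, 8.9, 1.9, 1.2, 3.4, 1.3, 3.4, 5.1, 5.3, 1.6, 14.0, 4.1, 10.7; M̄R̄ = 98.9000 / 14 = 7.0643
LCL = X̄ − 3·M̄R̄/d₂ = 368.3867 − 3 × 7.0643 / 1.128 = 349.5987

349.60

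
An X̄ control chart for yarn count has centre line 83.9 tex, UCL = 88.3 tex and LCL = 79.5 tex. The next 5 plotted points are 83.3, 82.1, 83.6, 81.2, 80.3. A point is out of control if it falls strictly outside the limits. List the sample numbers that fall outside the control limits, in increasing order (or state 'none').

All 5 points lie within [79.5, 88.3].

none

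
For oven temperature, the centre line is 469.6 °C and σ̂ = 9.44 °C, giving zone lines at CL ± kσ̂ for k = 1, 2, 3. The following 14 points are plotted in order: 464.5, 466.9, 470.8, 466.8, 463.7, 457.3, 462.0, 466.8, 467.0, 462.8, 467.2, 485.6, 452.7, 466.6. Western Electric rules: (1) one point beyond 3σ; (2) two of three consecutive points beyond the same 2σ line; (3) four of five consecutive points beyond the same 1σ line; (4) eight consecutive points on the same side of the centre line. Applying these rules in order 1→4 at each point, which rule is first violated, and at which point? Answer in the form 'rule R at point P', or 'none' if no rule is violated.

Zone of each point (C = within 1σ̂, B = 1σ̂–2σ̂, A = 2σ̂–3σ̂, * = beyond 3σ̂; sign = side of CL): 1:-C, 2:-C, 3:+C, 4:-C, 5:-C, 6:-B, 7:-C, 8:-C, 9:-C, 10:-C, 11:-C, 12:+B, 13:-B, 14:-C
Rule 4 (eight consecutive points on the same side of the centre line) is satisfied at point 11.

rule 4 at point 11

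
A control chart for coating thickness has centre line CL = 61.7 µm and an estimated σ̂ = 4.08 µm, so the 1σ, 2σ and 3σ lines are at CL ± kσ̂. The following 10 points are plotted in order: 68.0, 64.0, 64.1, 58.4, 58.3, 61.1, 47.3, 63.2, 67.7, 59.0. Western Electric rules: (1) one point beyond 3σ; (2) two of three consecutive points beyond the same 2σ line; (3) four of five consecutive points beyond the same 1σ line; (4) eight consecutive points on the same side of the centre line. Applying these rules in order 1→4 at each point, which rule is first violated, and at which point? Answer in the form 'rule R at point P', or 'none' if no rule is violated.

rule 1 at point 7

Zone of each point (C = within 1σ̂, B = 1σ̂–2σ̂, A = 2σ̂–3σ̂, * = beyond 3σ̂; sign = side of CL): 1:+B, 2:+C, 3:+C, 4:-C, 5:-C, 6:-C, 7:-*, 8:+C, 9:+B, 10:-C
Rule 1 (one point beyond the 3σ limits) is satisfied at point 7.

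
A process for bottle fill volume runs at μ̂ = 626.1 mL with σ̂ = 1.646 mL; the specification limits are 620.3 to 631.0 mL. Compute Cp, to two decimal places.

1.08

Cp = (USL − LSL) / (6σ̂) = (631.0 − 620.3) / (6 × 1.646) = 10.7000 / 9.8760 = 1.0834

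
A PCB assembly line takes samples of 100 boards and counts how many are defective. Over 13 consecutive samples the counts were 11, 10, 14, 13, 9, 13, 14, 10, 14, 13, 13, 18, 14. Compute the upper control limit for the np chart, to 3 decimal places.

p̄ = Σdᵢ / (k·n) = 166 / (13 × 100) = 0.12769
UCL = np̄ + 3·√(np̄(1−p̄)) = 12.7692 + 3 × √(12.7692×0.87231) = 12.7692 + 3 × 3.3375 = 22.7816

22.782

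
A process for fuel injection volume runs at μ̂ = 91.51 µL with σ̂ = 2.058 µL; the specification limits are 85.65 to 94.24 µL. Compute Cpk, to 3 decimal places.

0.442

Cpu = (USL − μ̂) / (3σ̂) = (94.24 − 91.51) / (3 × 2.058) = 0.4422; Cpl = (μ̂ − LSL) / (3σ̂) = (91.51 − 85.65) / (3 × 2.058) = 0.9491; Cpk = min(Cpu, Cpl) = 0.4422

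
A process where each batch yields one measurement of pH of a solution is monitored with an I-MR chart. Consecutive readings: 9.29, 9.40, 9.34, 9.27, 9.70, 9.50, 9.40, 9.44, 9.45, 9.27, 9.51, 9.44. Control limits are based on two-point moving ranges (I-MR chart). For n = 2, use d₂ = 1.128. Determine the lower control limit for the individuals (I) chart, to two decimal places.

X̄ = (9.29 + 9.40 + 9.34 + 9.27 + 9.70 + 9.50 + 9.40 + 9.44 + 9.45 + 9.27 + 9.51 + 9.44) / 12 = 9.4175
Moving ranges: 0.11, 0.06, 0.07, 0.43, 0.20, 0.10, 0.04, 0.01, 0.18, 0.24, 0.07; M̄R̄ = 1.5100 / 11 = 0.1373
LCL = X̄ − 3·M̄R̄/d₂ = 9.4175 − 3 × 0.1373 / 1.128 = 9.0524

9.05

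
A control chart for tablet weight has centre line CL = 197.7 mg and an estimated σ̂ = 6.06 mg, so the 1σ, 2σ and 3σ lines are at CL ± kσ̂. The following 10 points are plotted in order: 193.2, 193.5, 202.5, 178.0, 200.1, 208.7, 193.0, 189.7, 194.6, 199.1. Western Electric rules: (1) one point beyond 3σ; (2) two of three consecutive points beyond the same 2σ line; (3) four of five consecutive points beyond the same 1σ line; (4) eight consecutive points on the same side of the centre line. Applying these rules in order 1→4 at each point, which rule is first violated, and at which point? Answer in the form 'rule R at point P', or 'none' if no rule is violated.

Zone of each point (C = within 1σ̂, B = 1σ̂–2σ̂, A = 2σ̂–3σ̂, * = beyond 3σ̂; sign = side of CL): 1:-C, 2:-C, 3:+C, 4:-*, 5:+C, 6:+B, 7:-C, 8:-B, 9:-C, 10:+C
Rule 1 (one point beyond the 3σ limits) is satisfied at point 4.

rule 1 at point 4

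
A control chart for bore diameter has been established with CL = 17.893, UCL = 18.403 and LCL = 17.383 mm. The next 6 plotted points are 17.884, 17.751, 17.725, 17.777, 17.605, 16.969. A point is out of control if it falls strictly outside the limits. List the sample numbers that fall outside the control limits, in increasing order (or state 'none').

6

Compare each point to [17.383, 18.403]: sample 6 = 16.969 < LCL.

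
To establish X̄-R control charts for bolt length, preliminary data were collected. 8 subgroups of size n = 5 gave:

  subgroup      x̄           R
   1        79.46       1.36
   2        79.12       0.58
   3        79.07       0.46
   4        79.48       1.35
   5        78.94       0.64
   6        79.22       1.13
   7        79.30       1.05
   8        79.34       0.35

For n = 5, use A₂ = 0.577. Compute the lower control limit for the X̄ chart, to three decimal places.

X̄̄ = (79.46 + 79.12 + 79.07 + 79.48 + 78.94 + 79.22 + 79.30 + 79.34) / 8 = 633.9300 / 8 = 79.2412
R̄ = (1.36 + 0.58 + 0.46 + 1.35 + 0.64 + 1.13 + 1.05 + 0.35) / 8 = 6.9200 / 8 = 0.8650
LCL = X̄̄ − A₂·R̄ = 79.2412 − 0.577 × 0.8650 = 78.7421

78.742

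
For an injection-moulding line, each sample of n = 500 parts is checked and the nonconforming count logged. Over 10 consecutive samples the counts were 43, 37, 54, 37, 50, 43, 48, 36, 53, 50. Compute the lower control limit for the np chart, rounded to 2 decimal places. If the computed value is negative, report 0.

p̄ = Σdᵢ / (k·n) = 451 / (10 × 500) = 0.09020
LCL = np̄ − 3·√(np̄(1−p̄)) = 45.1000 − 3 × 6.4056 = 25.8831

25.88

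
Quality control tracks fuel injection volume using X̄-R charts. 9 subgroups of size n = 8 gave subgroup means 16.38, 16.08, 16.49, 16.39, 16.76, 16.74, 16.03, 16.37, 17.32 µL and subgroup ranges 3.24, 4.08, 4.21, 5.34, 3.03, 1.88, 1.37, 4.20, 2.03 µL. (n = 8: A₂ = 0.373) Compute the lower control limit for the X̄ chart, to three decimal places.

X̄̄ = (16.38 + 16.08 + 16.49 + 16.39 + 16.76 + 16.74 + 16.03 + 16.37 + 17.32) / 9 = 148.5600 / 9 = 16.5067
R̄ = (3.24 + 4.08 + 4.21 + 5.34 + 3.03 + 1.88 + 1.37 + 4.20 + 2.03) / 9 = 29.3800 / 9 = 3.2644
LCL = X̄̄ − A₂·R̄ = 16.5067 − 0.373 × 3.2644 = 15.2890

15.289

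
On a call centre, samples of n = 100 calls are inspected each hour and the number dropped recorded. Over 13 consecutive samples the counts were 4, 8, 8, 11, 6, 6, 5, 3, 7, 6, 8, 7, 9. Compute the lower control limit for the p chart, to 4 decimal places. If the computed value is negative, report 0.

0.0000

p̄ = Σdᵢ / (k·n) = 88 / (13 × 100) = 0.06769
LCL = p̄ − 3·√(p̄(1−p̄)/n) = 0.06769 − 3 × 0.02512 = -0.00767 → 0 (negative, so LCL = 0)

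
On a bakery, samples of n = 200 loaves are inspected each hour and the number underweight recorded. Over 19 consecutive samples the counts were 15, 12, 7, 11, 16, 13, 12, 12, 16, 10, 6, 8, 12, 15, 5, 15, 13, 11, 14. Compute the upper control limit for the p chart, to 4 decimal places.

p̄ = Σdᵢ / (k·n) = 223 / (19 × 200) = 0.05868
UCL = p̄ + 3·√(p̄(1−p̄)/n) = 0.05868 + 3 × √(0.05868×0.94132/200) = 0.05868 + 3 × 0.01662 = 0.10854

0.1085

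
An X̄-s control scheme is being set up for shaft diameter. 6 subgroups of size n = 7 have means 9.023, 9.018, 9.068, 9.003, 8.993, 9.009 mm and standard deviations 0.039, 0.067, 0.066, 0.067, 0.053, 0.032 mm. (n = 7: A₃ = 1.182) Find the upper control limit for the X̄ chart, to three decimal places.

9.083

X̄̄ = (9.023 + 9.018 + 9.068 + 9.003 + 8.993 + 9.009) / 6 = 9.0190
s̄ = (0.039 + 0.067 + 0.066 + 0.067 + 0.053 + 0.032) / 6 = 0.0540
UCL = X̄̄ + A₃·s̄ = 9.0190 + 1.182 × 0.0540 = 9.0828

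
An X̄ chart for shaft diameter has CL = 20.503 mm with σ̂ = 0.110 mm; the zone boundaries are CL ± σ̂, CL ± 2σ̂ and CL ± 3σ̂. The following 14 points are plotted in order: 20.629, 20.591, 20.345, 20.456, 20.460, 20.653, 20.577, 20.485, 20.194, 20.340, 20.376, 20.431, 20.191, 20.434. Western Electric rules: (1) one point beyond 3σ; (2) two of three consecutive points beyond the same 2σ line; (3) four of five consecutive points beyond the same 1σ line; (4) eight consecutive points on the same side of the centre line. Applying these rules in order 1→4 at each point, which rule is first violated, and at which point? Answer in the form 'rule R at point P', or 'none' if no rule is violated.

rule 3 at point 13

Zone of each point (C = within 1σ̂, B = 1σ̂–2σ̂, A = 2σ̂–3σ̂, * = beyond 3σ̂; sign = side of CL): 1:+B, 2:+C, 3:-B, 4:-C, 5:-C, 6:+B, 7:+C, 8:-C, 9:-A, 10:-B, 11:-B, 12:-C, 13:-A, 14:-C
Rule 3 (four of five consecutive points beyond the same 1σ limit) is satisfied at point 13.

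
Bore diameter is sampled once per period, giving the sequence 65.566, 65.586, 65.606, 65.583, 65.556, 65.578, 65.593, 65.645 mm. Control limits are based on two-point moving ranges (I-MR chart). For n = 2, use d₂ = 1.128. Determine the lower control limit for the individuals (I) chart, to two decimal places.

65.52

X̄ = (65.566 + 65.586 + 65.606 + 65.583 + 65.556 + 65.578 + 65.593 + 65.645) / 8 = 65.5891
Moving ranges: 0.020, 0.020, 0.023, 0.027, 0.022, 0.015, 0.052; M̄R̄ = 0.1790 / 7 = 0.0256
LCL = X̄ − 3·M̄R̄/d₂ = 65.5891 − 3 × 0.0256 / 1.128 = 65.5211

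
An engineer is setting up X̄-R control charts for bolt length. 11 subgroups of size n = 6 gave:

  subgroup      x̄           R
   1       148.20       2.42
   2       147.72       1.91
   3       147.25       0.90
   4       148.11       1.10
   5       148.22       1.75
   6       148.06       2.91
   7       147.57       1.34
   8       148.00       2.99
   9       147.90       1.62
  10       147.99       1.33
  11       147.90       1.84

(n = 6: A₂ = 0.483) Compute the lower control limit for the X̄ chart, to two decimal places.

147.02

X̄̄ = (148.20 + 147.72 + 147.25 + 148.11 + 148.22 + 148.06 + 147.57 + 148.00 + 147.90 + 147.99 + 147.90) / 11 = 1626.9200 / 11 = 147.9018
R̄ = (2.42 + 1.91 + 0.90 + 1.10 + 1.75 + 2.91 + 1.34 + 2.99 + 1.62 + 1.33 + 1.84) / 11 = 20.1100 / 11 = 1.8282
LCL = X̄̄ − A₂·R̄ = 147.9018 − 0.483 × 1.8282 = 147.0188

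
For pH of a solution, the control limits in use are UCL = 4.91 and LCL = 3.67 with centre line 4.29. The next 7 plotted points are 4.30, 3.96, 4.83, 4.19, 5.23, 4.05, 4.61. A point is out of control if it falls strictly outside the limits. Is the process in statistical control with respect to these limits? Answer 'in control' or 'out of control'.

Compare each point to [3.67, 4.91]: sample 5 = 5.23 > UCL.

out of control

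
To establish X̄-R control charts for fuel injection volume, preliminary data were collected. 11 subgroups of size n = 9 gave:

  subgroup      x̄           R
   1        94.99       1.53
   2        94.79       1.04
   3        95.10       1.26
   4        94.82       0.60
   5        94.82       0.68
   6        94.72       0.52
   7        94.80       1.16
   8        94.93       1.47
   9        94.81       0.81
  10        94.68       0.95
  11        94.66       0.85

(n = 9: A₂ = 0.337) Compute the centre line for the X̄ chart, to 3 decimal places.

X̄̄ = (94.99 + 94.79 + 95.10 + 94.82 + 94.82 + 94.72 + 94.80 + 94.93 + 94.81 + 94.68 + 94.66) / 11 = 1043.1200 / 11 = 94.8291
CL = X̄̄ = 94.8291

94.829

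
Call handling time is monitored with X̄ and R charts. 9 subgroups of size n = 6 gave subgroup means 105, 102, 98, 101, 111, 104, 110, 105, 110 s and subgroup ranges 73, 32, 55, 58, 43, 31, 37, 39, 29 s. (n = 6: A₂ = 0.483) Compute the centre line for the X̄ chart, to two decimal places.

105.11

X̄̄ = (105 + 102 + 98 + 101 + 111 + 104 + 110 + 105 + 110) / 9 = 946.0000 / 9 = 105.1111
CL = X̄̄ = 105.1111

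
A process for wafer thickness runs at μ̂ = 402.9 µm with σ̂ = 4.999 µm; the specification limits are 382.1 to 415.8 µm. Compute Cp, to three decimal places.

1.124

Cp = (USL − LSL) / (6σ̂) = (415.8 − 382.1) / (6 × 4.999) = 33.7000 / 29.9940 = 1.1236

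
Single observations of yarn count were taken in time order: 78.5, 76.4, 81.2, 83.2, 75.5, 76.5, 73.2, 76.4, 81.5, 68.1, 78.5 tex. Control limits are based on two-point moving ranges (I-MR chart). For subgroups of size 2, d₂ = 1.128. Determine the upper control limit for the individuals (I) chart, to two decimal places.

91.28

X̄ = (78.5 + 76.4 + 81.2 + 83.2 + 75.5 + 76.5 + 73.2 + 76.4 + 81.5 + 68.1 + 78.5) / 11 = 77.1818
Moving ranges: 2.1, 4.8, 2.0, 7.7, 1.0, 3.3, 3.2, 5.1, 13.4, 10.4; M̄R̄ = 53.0000 / 10 = 5.3000
UCL = X̄ + 3·M̄R̄/d₂ = 77.1818 + 3 × 5.3000 / 1.128 = 91.2776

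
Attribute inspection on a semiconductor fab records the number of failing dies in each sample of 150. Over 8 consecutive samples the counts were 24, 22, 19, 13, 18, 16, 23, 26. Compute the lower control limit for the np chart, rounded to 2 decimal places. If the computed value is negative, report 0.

p̄ = Σdᵢ / (k·n) = 161 / (8 × 150) = 0.13417
LCL = np̄ − 3·√(np̄(1−p̄)) = 20.1250 − 3 × 4.1743 = 7.6021

7.60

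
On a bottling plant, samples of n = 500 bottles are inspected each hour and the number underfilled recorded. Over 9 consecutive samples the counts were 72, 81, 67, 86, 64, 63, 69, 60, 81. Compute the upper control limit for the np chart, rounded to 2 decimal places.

p̄ = Σdᵢ / (k·n) = 643 / (9 × 500) = 0.14289
UCL = np̄ + 3·√(np̄(1−p̄)) = 71.4444 + 3 × √(71.4444×0.85711) = 71.4444 + 3 × 7.8253 = 94.9204

94.92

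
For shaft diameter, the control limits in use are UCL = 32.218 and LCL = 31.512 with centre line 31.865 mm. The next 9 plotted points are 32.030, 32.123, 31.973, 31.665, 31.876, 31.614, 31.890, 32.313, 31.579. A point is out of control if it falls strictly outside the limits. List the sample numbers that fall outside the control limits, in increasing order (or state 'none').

Compare each point to [31.512, 32.218]: sample 8 = 32.313 > UCL.

8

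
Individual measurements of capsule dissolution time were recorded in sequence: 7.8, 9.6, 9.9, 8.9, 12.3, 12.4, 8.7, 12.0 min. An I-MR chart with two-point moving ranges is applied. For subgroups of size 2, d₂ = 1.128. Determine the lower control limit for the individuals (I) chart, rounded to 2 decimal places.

X̄ = (7.8 + 9.6 + 9.9 + 8.9 + 12.3 + 12.4 + 8.7 + 12.0) / 8 = 10.2000
Moving ranges: 1.8, 0.3, 1.0, 3.4, 0.1, 3.7, 3.3; M̄R̄ = 13.6000 / 7 = 1.9429
LCL = X̄ − 3·M̄R̄/d₂ = 10.2000 − 3 × 1.9429 / 1.128 = 5.0328

5.03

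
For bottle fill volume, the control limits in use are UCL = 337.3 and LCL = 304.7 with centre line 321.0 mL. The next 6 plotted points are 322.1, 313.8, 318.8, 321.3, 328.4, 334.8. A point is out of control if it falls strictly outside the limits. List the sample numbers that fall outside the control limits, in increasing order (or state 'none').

All 6 points lie within [304.7, 337.3].

none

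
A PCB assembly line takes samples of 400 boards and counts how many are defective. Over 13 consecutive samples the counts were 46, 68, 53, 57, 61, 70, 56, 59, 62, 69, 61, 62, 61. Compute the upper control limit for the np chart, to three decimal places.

p̄ = Σdᵢ / (k·n) = 785 / (13 × 400) = 0.15096
UCL = np̄ + 3·√(np̄(1−p̄)) = 60.3846 + 3 × √(60.3846×0.84904) = 60.3846 + 3 × 7.1602 = 81.8653

81.865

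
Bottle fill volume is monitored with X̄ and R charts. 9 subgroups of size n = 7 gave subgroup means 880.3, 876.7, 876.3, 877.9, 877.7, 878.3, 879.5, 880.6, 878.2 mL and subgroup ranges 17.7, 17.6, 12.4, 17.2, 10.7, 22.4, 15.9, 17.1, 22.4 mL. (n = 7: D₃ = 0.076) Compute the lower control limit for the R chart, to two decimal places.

R̄ = (17.7 + 17.6 + 12.4 + 17.2 + 10.7 + 22.4 + 15.9 + 17.1 + 22.4) / 9 = 153.4000 / 9 = 17.0444
LCL_R = D₃·R̄ = 0.076 × 17.0444 = 1.2954

1.30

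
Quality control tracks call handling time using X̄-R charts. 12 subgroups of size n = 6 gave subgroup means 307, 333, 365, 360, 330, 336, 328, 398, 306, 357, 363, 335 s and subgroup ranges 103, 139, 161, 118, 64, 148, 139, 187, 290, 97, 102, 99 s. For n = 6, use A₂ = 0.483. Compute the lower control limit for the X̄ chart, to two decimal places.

276.87

X̄̄ = (307 + 333 + 365 + 360 + 330 + 336 + 328 + 398 + 306 + 357 + 363 + 335) / 12 = 4118.0000 / 12 = 343.1667
R̄ = (103 + 139 + 161 + 118 + 64 + 148 + 139 + 187 + 290 + 97 + 102 + 99) / 12 = 1647.0000 / 12 = 137.2500
LCL = X̄̄ − A₂·R̄ = 343.1667 − 0.483 × 137.2500 = 276.8749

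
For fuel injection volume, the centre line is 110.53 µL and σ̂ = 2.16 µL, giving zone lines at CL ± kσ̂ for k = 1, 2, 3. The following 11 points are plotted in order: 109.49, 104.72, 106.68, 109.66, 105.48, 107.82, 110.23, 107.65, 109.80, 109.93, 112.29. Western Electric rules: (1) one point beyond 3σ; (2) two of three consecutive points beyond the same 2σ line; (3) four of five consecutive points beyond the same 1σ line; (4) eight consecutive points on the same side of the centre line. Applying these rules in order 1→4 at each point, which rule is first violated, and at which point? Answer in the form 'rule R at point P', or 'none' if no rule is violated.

Zone of each point (C = within 1σ̂, B = 1σ̂–2σ̂, A = 2σ̂–3σ̂, * = beyond 3σ̂; sign = side of CL): 1:-C, 2:-A, 3:-B, 4:-C, 5:-A, 6:-B, 7:-C, 8:-B, 9:-C, 10:-C, 11:+C
Rule 3 (four of five consecutive points beyond the same 1σ limit) is satisfied at point 6.

rule 3 at point 6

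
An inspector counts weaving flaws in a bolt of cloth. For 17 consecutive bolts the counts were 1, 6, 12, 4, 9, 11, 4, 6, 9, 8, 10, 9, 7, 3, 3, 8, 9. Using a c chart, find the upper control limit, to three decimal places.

c̄ = (1 + 6 + 12 + 4 + 9 + 11 + 4 + 6 + 9 + 8 + 10 + 9 + 7 + 3 + 3 + 8 + 9) / 17 = 119 / 17 = 7.0000
UCL = c̄ + 3√c̄ = 7.0000 + 3 × √7.0000 = 7.0000 + 3 × 2.6458 = 14.9373

14.937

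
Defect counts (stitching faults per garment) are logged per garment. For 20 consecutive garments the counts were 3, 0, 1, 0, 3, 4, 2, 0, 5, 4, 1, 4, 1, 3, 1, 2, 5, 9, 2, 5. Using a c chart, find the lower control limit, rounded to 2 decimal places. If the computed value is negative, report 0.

c̄ = (3 + 0 + 1 + 0 + 3 + 4 + 2 + 0 + 5 + 4 + 1 + 4 + 1 + 3 + 1 + 2 + 5 + 9 + 2 + 5) / 20 = 55 / 20 = 2.7500
LCL = c̄ − 3√c̄ = 2.7500 − 3 × 1.6583 = -2.2249 → 0 (cannot be negative)

0.00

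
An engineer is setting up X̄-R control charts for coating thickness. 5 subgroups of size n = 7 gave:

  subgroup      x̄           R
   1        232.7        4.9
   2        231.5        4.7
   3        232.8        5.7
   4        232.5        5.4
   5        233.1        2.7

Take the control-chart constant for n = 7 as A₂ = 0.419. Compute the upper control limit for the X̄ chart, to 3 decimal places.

234.481

X̄̄ = (232.7 + 231.5 + 232.8 + 232.5 + 233.1) / 5 = 1162.6000 / 5 = 232.5200
R̄ = (4.9 + 4.7 + 5.7 + 5.4 + 2.7) / 5 = 23.4000 / 5 = 4.6800
UCL = X̄̄ + A₂·R̄ = 232.5200 + 0.419 × 4.6800 = 234.4809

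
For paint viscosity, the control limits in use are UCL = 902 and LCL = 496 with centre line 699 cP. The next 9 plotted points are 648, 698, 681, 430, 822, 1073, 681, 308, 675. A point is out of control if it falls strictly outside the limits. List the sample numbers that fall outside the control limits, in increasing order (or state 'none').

Compare each point to [496, 902]: sample 4 = 430 < LCL; sample 6 = 1073 > UCL; sample 8 = 308 < LCL.

4, 6, 8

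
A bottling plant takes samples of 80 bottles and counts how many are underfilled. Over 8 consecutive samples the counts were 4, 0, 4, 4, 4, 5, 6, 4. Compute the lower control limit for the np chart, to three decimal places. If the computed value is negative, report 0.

p̄ = Σdᵢ / (k·n) = 31 / (8 × 80) = 0.04844
LCL = np̄ − 3·√(np̄(1−p̄)) = 3.8750 − 3 × 1.9202 = -1.8857 → 0 (negative, so LCL = 0)

0.000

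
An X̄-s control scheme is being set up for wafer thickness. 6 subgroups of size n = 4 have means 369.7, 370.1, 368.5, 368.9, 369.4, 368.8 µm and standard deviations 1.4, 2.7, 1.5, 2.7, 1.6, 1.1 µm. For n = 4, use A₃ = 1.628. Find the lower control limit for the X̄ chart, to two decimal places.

X̄̄ = (369.7 + 370.1 + 368.5 + 368.9 + 369.4 + 368.8) / 6 = 369.2333
s̄ = (1.4 + 2.7 + 1.5 + 2.7 + 1.6 + 1.1) / 6 = 1.8333
LCL = X̄̄ − A₃·s̄ = 369.2333 − 1.628 × 1.8333 = 366.2487

366.25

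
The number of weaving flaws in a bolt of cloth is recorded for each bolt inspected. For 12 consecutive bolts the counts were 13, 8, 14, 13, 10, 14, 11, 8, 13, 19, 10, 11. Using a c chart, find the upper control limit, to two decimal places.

22.39

c̄ = (13 + 8 + 14 + 13 + 10 + 14 + 11 + 8 + 13 + 19 + 10 + 11) / 12 = 144 / 12 = 12.0000
UCL = c̄ + 3√c̄ = 12.0000 + 3 × √12.0000 = 12.0000 + 3 × 3.4641 = 22.3923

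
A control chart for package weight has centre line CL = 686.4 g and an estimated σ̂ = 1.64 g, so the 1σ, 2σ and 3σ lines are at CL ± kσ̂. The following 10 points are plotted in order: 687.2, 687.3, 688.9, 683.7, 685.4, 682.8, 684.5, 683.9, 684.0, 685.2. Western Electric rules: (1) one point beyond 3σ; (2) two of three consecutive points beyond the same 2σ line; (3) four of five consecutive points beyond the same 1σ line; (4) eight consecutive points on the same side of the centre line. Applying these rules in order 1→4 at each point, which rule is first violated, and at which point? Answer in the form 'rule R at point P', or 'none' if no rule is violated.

rule 3 at point 8

Zone of each point (C = within 1σ̂, B = 1σ̂–2σ̂, A = 2σ̂–3σ̂, * = beyond 3σ̂; sign = side of CL): 1:+C, 2:+C, 3:+B, 4:-B, 5:-C, 6:-A, 7:-B, 8:-B, 9:-B, 10:-C
Rule 3 (four of five consecutive points beyond the same 1σ limit) is satisfied at point 8.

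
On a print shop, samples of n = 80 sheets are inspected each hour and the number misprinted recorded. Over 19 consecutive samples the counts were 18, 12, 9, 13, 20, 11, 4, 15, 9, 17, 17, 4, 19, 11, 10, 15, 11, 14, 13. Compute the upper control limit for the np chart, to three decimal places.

22.554

p̄ = Σdᵢ / (k·n) = 242 / (19 × 80) = 0.15921
UCL = np̄ + 3·√(np̄(1−p̄)) = 12.7368 + 3 × √(12.7368×0.84079) = 12.7368 + 3 × 3.2725 = 22.5542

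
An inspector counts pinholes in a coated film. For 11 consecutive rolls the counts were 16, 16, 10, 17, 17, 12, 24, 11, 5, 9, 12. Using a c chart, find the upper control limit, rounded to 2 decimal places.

c̄ = (16 + 16 + 10 + 17 + 17 + 12 + 24 + 11 + 5 + 9 + 12) / 11 = 149 / 11 = 13.5455
UCL = c̄ + 3√c̄ = 13.5455 + 3 × √13.5455 = 13.5455 + 3 × 3.6804 = 24.5867

24.59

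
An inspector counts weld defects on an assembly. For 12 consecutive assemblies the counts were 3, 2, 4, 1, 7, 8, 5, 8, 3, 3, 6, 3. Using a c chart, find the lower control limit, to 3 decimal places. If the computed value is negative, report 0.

0.000

c̄ = (3 + 2 + 4 + 1 + 7 + 8 + 5 + 8 + 3 + 3 + 6 + 3) / 12 = 53 / 12 = 4.4167
LCL = c̄ − 3√c̄ = 4.4167 − 3 × 2.1016 = -1.8881 → 0 (cannot be negative)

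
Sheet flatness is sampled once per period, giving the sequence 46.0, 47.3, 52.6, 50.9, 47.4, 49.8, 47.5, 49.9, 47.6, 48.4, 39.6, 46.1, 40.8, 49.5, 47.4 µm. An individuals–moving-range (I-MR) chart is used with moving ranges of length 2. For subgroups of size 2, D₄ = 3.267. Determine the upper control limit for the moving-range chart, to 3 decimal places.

12.461

Moving ranges: 1.3, 5.3, 1.7, 3.5, 2.4, 2.3, 2.4, 2.3, 0.8, 8.8, 6.5, 5.3, 8.7, 2.1; M̄R̄ = 53.4000 / 14 = 3.8143
UCL_MR = D₄·M̄R̄ = 3.267 × 3.8143 = 12.4613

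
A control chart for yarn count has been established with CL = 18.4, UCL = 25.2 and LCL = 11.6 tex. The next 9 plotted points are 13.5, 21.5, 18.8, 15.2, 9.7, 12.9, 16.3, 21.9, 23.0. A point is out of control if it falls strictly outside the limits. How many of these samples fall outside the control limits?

1

Compare each point to [11.6, 25.2]: sample 5 = 9.7 < LCL.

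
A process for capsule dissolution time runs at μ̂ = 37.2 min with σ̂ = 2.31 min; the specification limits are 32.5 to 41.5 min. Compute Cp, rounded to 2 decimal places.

0.65

Cp = (USL − LSL) / (6σ̂) = (41.5 − 32.5) / (6 × 2.31) = 9.0000 / 13.8600 = 0.6494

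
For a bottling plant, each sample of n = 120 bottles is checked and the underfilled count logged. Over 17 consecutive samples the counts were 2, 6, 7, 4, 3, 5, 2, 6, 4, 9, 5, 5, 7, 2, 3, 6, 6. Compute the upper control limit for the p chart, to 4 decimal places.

p̄ = Σdᵢ / (k·n) = 82 / (17 × 120) = 0.04020
UCL = p̄ + 3·√(p̄(1−p̄)/n) = 0.04020 + 3 × √(0.04020×0.95980/120) = 0.04020 + 3 × 0.01793 = 0.09399

0.0940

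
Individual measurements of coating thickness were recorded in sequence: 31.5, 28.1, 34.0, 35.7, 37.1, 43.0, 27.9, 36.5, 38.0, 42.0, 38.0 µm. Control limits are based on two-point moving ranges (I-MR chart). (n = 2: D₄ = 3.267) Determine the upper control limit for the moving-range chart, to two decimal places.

16.83

Moving ranges: 3.4, 5.9, 1.7, 1.4, 5.9, 15.1, 8.6, 1.5, 4.0, 4.0; M̄R̄ = 51.5000 / 10 = 5.1500
UCL_MR = D₄·M̄R̄ = 3.267 × 5.1500 = 16.8251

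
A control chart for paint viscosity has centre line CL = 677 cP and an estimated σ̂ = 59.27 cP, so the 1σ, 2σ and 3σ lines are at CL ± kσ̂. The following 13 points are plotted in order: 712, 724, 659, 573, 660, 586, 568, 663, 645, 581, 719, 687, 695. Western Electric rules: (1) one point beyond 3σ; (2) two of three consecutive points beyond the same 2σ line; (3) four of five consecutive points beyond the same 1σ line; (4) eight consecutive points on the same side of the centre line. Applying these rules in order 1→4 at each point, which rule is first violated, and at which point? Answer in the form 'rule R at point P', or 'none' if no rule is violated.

rule 4 at point 10

Zone of each point (C = within 1σ̂, B = 1σ̂–2σ̂, A = 2σ̂–3σ̂, * = beyond 3σ̂; sign = side of CL): 1:+C, 2:+C, 3:-C, 4:-B, 5:-C, 6:-B, 7:-B, 8:-C, 9:-C, 10:-B, 11:+C, 12:+C, 13:+C
Rule 4 (eight consecutive points on the same side of the centre line) is satisfied at point 10.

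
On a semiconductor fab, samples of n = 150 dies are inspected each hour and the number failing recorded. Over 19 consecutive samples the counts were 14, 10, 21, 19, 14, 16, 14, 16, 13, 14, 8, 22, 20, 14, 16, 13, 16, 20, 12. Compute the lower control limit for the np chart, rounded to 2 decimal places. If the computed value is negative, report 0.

p̄ = Σdᵢ / (k·n) = 292 / (19 × 150) = 0.10246
LCL = np̄ − 3·√(np̄(1−p̄)) = 15.3684 − 3 × 3.7140 = 4.2264

4.23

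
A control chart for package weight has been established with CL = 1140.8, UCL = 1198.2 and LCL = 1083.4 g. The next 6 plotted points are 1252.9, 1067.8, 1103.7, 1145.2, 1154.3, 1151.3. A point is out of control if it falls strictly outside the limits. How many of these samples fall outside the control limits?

Compare each point to [1083.4, 1198.2]: sample 1 = 1252.9 > UCL; sample 2 = 1067.8 < LCL.

2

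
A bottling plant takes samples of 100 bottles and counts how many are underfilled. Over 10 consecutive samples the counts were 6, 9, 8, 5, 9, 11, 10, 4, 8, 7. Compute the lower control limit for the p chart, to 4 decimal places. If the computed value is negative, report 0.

0.0000

p̄ = Σdᵢ / (k·n) = 77 / (10 × 100) = 0.07700
LCL = p̄ − 3·√(p̄(1−p̄)/n) = 0.07700 − 3 × 0.02666 = -0.00298 → 0 (negative, so LCL = 0)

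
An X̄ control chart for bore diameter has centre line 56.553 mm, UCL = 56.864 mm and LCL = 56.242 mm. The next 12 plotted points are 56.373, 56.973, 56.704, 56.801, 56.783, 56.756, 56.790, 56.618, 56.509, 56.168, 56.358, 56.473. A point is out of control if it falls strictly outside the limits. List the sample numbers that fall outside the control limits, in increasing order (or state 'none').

Compare each point to [56.242, 56.864]: sample 2 = 56.973 > UCL; sample 10 = 56.168 < LCL.

2, 10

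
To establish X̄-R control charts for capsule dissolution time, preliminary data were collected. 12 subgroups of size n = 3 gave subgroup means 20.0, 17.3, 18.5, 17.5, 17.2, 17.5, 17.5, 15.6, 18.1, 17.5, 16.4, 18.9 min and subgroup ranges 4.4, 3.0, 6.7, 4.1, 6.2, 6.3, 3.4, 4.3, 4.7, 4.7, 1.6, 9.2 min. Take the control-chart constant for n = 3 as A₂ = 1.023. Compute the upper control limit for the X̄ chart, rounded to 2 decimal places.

X̄̄ = (20.0 + 17.3 + 18.5 + 17.5 + 17.2 + 17.5 + 17.5 + 15.6 + 18.1 + 17.5 + 16.4 + 18.9) / 12 = 212.0000 / 12 = 17.6667
R̄ = (4.4 + 3.0 + 6.7 + 4.1 + 6.2 + 6.3 + 3.4 + 4.3 + 4.7 + 4.7 + 1.6 + 9.2) / 12 = 58.6000 / 12 = 4.8833
UCL = X̄̄ + A₂·R̄ = 17.6667 + 1.023 × 4.8833 = 22.6623

22.66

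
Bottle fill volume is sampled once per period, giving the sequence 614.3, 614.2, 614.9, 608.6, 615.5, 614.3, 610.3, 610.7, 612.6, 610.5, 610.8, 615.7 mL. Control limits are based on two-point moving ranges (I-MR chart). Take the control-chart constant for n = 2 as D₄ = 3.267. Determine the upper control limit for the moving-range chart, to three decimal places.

Moving ranges: 0.1, 0.7, 6.3, 6.9, 1.2, 4.0, 0.4, 1.9, 2.1, 0.3, 4.9; M̄R̄ = 28.8000 / 11 = 2.6182
UCL_MR = D₄·M̄R̄ = 3.267 × 2.6182 = 8.5536

8.554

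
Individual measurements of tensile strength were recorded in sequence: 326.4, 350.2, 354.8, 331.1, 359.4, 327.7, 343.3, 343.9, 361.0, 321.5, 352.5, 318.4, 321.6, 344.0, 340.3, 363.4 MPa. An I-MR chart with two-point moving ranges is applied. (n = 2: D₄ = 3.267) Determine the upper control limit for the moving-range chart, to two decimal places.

Moving ranges: 23.8, 4.6, 23.7, 28.3, 31.7, 15.6, 0.6, 17.1, 39.5, 31.0, 34.1, 3.2, 22.4, 3.7, 23.1; M̄R̄ = 302.4000 / 15 = 20.1600
UCL_MR = D₄·M̄R̄ = 3.267 × 20.1600 = 65.8627

65.86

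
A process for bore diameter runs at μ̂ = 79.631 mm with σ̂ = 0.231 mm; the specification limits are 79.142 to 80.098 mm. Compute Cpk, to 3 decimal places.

0.674

Cpu = (USL − μ̂) / (3σ̂) = (80.098 − 79.631) / (3 × 0.231) = 0.6739; Cpl = (μ̂ − LSL) / (3σ̂) = (79.631 − 79.142) / (3 × 0.231) = 0.7056; Cpk = min(Cpu, Cpl) = 0.6739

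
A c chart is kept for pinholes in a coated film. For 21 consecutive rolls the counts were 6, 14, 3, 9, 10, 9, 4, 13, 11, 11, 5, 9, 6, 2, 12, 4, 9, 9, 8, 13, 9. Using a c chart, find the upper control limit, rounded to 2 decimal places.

c̄ = (6 + 14 + 3 + 9 + 10 + 9 + 4 + 13 + 11 + 11 + 5 + 9 + 6 + 2 + 12 + 4 + 9 + 9 + 8 + 13 + 9) / 21 = 176 / 21 = 8.3810
UCL = c̄ + 3√c̄ = 8.3810 + 3 × √8.3810 = 8.3810 + 3 × 2.8950 = 17.0659

17.07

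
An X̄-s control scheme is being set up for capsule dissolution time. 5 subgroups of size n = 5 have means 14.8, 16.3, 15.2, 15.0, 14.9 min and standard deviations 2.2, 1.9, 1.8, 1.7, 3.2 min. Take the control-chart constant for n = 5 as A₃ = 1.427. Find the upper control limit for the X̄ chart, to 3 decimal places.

X̄̄ = (14.8 + 16.3 + 15.2 + 15.0 + 14.9) / 5 = 15.2400
s̄ = (2.2 + 1.9 + 1.8 + 1.7 + 3.2) / 5 = 2.1600
UCL = X̄̄ + A₃·s̄ = 15.2400 + 1.427 × 2.1600 = 18.3223

18.322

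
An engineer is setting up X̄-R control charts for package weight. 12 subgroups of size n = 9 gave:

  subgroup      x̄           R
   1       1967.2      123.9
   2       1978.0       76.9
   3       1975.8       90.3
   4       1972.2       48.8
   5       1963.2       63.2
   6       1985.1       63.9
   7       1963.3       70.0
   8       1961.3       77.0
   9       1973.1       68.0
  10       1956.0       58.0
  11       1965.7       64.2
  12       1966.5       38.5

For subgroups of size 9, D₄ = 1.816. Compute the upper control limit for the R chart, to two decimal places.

R̄ = (123.9 + 76.9 + 90.3 + 48.8 + 63.2 + 63.9 + 70.0 + 77.0 + 68.0 + 58.0 + 64.2 + 38.5) / 12 = 842.7000 / 12 = 70.2250
UCL_R = D₄·R̄ = 1.816 × 70.2250 = 127.5286

127.53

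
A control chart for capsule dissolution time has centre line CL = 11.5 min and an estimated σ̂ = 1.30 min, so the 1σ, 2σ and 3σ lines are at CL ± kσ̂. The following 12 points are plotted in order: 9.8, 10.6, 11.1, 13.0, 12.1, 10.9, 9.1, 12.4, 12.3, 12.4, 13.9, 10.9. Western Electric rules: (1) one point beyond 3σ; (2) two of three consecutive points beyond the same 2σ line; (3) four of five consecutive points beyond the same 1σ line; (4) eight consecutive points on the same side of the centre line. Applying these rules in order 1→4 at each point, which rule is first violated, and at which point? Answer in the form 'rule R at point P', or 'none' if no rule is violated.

none

Zone of each point (C = within 1σ̂, B = 1σ̂–2σ̂, A = 2σ̂–3σ̂, * = beyond 3σ̂; sign = side of CL): 1:-B, 2:-C, 3:-C, 4:+B, 5:+C, 6:-C, 7:-B, 8:+C, 9:+C, 10:+C, 11:+B, 12:-C
No rule fires across all 12 points.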